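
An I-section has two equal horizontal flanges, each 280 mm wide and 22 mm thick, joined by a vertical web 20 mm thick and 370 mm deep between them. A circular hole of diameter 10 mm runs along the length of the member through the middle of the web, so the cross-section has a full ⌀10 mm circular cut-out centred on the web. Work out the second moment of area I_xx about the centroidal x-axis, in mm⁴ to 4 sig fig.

Break the section into simple shapes (no overlaps), measuring from the bottom-left corner of the bounding box.
Bottom flange: 280 × 22, A = 6 160 mm², y = 11 mm, Ī = 248 453 mm⁴.
Web: 20 × 370, A = 7 400 mm², y = 207 mm, Ī = 84 421 667 mm⁴.
Top flange: 280 × 22, A = 6 160 mm², y = 403 mm, Ī = 248 453 mm⁴.
Hole (subtracted): ⌀10, A = 78.5398 mm², y = 207 mm, Ī = 490.874 mm⁴.
By symmetry the centroid is at mid-height, ȳ = 207 mm.
Transfer each piece to the centroidal x-axis using Ī + A·d² with d = y − 207:
  bottom flange: d = -196 mm → contributes +236 891 013 mm⁴
  web: d = 0 mm → contributes +84 421 667 mm⁴
  top flange: d = 196 mm → contributes +236 891 013 mm⁴
  hole: d = 0 mm → contributes −490.874 mm⁴
Total I = 558 203 202 mm⁴.

I_xx ≈ 5.582 × 10⁸ mm⁴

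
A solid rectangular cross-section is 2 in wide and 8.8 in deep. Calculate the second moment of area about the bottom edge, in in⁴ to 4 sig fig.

The section: 2 × 8.8, A = 17.6 in², y = 4.4 in, Ī = 113.579 in⁴.
Transfer it to the base of the section using Ī + A·d² with d = y − 0:
  the section: d = 4.4 in → contributes +454.315 in⁴
Total I = 454.315 in⁴.

I_base ≈ 454.3 in⁴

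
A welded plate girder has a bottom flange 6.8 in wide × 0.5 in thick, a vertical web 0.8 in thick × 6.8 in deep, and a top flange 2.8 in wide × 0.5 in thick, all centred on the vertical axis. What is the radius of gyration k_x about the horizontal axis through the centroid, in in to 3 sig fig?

k_x ≈ 2.79 in

Decompose the section into non-overlapping parts with the origin at the bottom-left of its bounding rectangle.
Bottom plate: 6.8 × 0.5, A = 3.4 in², y = 0.25 in, Ī = 0.070833 in⁴.
Web plate: 0.8 × 6.8, A = 5.44 in², y = 3.9 in, Ī = 20.962 in⁴.
Top plate: 2.8 × 0.5, A = 1.4 in², y = 7.55 in, Ī = 0.029167 in⁴.
Centroid: ȳ = ΣA·y / ΣA = 3.1871 in.
Transfer each piece to the horizontal axis through the centroid using Ī + A·d² with d = y − 3.1871:
  bottom plate: d = -2.9371 in → contributes +29.401 in⁴
  web plate: d = 0.71289 in → contributes +23.727 in⁴
  top plate: d = 4.3629 in → contributes +26.678 in⁴
Total I = 79.806 in⁴.
Radius of gyration: k = √(I/A) = √(79.806 / 10.24) = 2.7917 in.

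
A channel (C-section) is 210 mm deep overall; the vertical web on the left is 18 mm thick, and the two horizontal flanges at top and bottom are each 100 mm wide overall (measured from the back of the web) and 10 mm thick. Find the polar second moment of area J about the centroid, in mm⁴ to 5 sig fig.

Treat the section as a set of non-overlapping primitives; coordinates are from the bounding-box lower-left.
Web: 18 × 210, A = 3 780 mm², y = 105 mm, Ī = 13 891 500 mm⁴.
Top flange (beyond web): 82 × 10, A = 820 mm², y = 205 mm, Ī = 6833.333 mm⁴.
Bottom flange (beyond web): 82 × 10, A = 820 mm², y = 5 mm, Ī = 6833.333 mm⁴.
By symmetry the centroid is at mid-height, ȳ = 105 mm.
Transfer each piece to the centroidal x-axis using Ī + A·d² with d = y − 105:
  web: d = 0 mm → contributes +13 891 500 mm⁴
  top flange (beyond web): d = 100 mm → contributes +8 206 833 mm⁴
  bottom flange (beyond web): d = -100 mm → contributes +8 206 833 mm⁴
Total I = 30 305 167 mm⁴.
For the y-axis: x̄ = 24.12915 mm.
Repeating about the centroidal y-axis gives I_y = 3 880 416 mm⁴.
Polar second moment: J = I_x + I_y = 34 185 583 mm⁴.

J ≈ 3.4186 × 10⁷ mm⁴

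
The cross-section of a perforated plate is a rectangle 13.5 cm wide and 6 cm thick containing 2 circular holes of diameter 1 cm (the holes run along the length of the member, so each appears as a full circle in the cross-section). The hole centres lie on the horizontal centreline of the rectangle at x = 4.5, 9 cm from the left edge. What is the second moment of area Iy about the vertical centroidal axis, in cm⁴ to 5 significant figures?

Iy ≈ 1222.1 cm⁴

Decompose the section into non-overlapping parts with the origin at the bottom-left of its bounding rectangle.
Plate: 13.5 × 6, A = 81 cm², x = 6.75 cm, Ī = 1230.188 cm⁴.
Hole 1 (subtracted): ⌀1, A = 0.7853982 cm², x = 4.5 cm, Ī = 0.04908739 cm⁴.
Hole 2 (subtracted): ⌀1, A = 0.7853982 cm², x = 9 cm, Ī = 0.04908739 cm⁴.
By symmetry the centroid is at mid-width, x̄ = 6.75 cm.
Transfer each piece to the vertical centroidal axis using Ī + A·d² with d = x − 6.75:
  plate: d = 0 cm → contributes +1230.188 cm⁴
  hole 1: d = -2.25 cm → contributes −4.025166 cm⁴
  hole 2: d = 2.25 cm → contributes −4.025166 cm⁴
Total I = 1222.137 cm⁴.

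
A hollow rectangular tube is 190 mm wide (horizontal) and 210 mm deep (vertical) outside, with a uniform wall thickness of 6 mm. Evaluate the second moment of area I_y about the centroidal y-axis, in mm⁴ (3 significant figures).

Decompose the section into non-overlapping parts with the origin at the bottom-left of its bounding rectangle.
Outer rectangle: 190 × 210, A = 39 900 mm², x = 95 mm, Ī = 120 032 500 mm⁴.
Inner void (subtracted): 178 × 198, A = 35 244 mm², x = 95 mm, Ī = 93 055 908 mm⁴.
By symmetry the centroid is at mid-width, x̄ = 95 mm.
All pieces are centred on the centroidal y-axis, so I = ΣĪ (holes subtracted) = 26 976 592 mm⁴.

I_y ≈ 2.70 × 10⁷ mm⁴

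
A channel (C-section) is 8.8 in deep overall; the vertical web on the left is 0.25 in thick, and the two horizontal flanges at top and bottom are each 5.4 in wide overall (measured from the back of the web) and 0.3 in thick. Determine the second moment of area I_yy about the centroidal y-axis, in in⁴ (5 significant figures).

I_yy ≈ 16.209 in⁴

Split into non-overlapping primitives; take the origin at the lower-left of the bounding box.
Web: 0.25 × 8.8, A = 2.2 in², x = 0.125 in, Ī = 0.01145833 in⁴.
Top flange (beyond web): 5.15 × 0.3, A = 1.545 in², x = 2.825 in, Ī = 3.414772 in⁴.
Bottom flange (beyond web): 5.15 × 0.3, A = 1.545 in², x = 2.825 in, Ī = 3.414772 in⁴.
Centroid: x̄ = ΣA·x / ΣA = 1.702127 in.
Transfer each piece to the centroidal y-axis using Ī + A·d² with d = x − 1.702127:
  web: d = -1.577127 in → contributes +5.483581 in⁴
  top flange (beyond web): d = 1.122873 in → contributes +5.362777 in⁴
  bottom flange (beyond web): d = 1.122873 in → contributes +5.362777 in⁴
Total I = 16.20913 in⁴.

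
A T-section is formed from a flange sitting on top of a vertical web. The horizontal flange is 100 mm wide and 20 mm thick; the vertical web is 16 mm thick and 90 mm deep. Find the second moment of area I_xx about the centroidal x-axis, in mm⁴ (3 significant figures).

Break the section into simple shapes (no overlaps), measuring from the bottom-left corner of the bounding box.
Flange: 100 × 20, A = 2 000 mm², y = 100 mm, Ī = 66 667 mm⁴.
Web: 16 × 90, A = 1 440 mm², y = 45 mm, Ī = 972 000 mm⁴.
Centroid: ȳ = ΣA·y / ΣA = 76.977 mm.
Transfer each piece to the centroidal x-axis using Ī + A·d² with d = y − 76.977:
  flange: d = 23.023 mm → contributes +1 126 807 mm⁴
  web: d = -31.977 mm → contributes +2 444 418 mm⁴
Total I = 3 571 225 mm⁴.

I_xx ≈ 3.57 × 10⁶ mm⁴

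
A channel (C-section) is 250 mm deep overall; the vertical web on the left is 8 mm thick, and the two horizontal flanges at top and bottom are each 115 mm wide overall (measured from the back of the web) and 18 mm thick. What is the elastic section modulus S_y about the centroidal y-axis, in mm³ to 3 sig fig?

Split into non-overlapping primitives; take the origin at the lower-left of the bounding box.
Web: 8 × 250, A = 2 000 mm², x = 4 mm, Ī = 10 667 mm⁴.
Top flange (beyond web): 107 × 18, A = 1 926 mm², x = 61.5 mm, Ī = 1 837 565 mm⁴.
Bottom flange (beyond web): 107 × 18, A = 1 926 mm², x = 61.5 mm, Ī = 1 837 565 mm⁴.
Centroid: x̄ = ΣA·x / ΣA = 41.849 mm.
Transfer each piece to the centroidal y-axis using Ī + A·d² with d = x − 41.849:
  web: d = -37.849 mm → contributes +2 875 700 mm⁴
  top flange (beyond web): d = 19.651 mm → contributes +2 581 343 mm⁴
  bottom flange (beyond web): d = 19.651 mm → contributes +2 581 343 mm⁴
Total I = 8 038 385 mm⁴.
Extreme fibre distance c = 73.151 mm; S = I/c = 109 887 mm³.

S_y ≈ 1.10 × 10⁵ mm³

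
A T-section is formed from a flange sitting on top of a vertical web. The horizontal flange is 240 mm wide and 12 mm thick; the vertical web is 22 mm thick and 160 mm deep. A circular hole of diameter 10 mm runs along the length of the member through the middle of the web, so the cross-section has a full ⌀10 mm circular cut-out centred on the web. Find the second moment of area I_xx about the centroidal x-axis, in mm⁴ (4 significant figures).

Break the section into simple shapes (no overlaps), measuring from the bottom-left corner of the bounding box.
Flange: 240 × 12, A = 2 880 mm², y = 166 mm, Ī = 34 560 mm⁴.
Web: 22 × 160, A = 3 520 mm², y = 80 mm, Ī = 7 509 333 mm⁴.
Hole (subtracted): ⌀10, A = 78.5398 mm², y = 80 mm, Ī = 490.874 mm⁴.
Centroid: ȳ = ΣA·y / ΣA = 119.181 mm.
Transfer each piece to the centroidal x-axis using Ī + A·d² with d = y − 119.181:
  flange: d = 46.8192 mm → contributes +6 347 622 mm⁴
  web: d = -39.1808 mm → contributes +12 913 015 mm⁴
  hole: d = -39.1808 mm → contributes −121 060 mm⁴
Total I = 19 139 577 mm⁴.

I_xx ≈ 1.914 × 10⁷ mm⁴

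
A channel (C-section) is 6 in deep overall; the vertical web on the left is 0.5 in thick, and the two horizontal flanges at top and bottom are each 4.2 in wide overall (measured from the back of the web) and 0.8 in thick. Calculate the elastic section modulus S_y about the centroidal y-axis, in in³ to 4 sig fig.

S_y ≈ 6.101 in³

Treat the section as a set of non-overlapping primitives; coordinates are from the bounding-box lower-left.
Web: 0.5 × 6, A = 3 in², x = 0.25 in, Ī = 0.0625 in⁴.
Top flange (beyond web): 3.7 × 0.8, A = 2.96 in², x = 2.35 in, Ī = 3.37687 in⁴.
Bottom flange (beyond web): 3.7 × 0.8, A = 2.96 in², x = 2.35 in, Ī = 3.37687 in⁴.
Centroid: x̄ = ΣA·x / ΣA = 1.64372 in.
Transfer each piece to the centroidal y-axis using Ī + A·d² with d = x − 1.64372:
  web: d = -1.39372 in → contributes +5.88988 in⁴
  top flange (beyond web): d = 0.706278 in → contributes +4.8534 in⁴
  bottom flange (beyond web): d = 0.706278 in → contributes +4.8534 in⁴
Total I = 15.5967 in⁴.
Extreme fibre distance c = 2.55628 in; S = I/c = 6.10132 in³.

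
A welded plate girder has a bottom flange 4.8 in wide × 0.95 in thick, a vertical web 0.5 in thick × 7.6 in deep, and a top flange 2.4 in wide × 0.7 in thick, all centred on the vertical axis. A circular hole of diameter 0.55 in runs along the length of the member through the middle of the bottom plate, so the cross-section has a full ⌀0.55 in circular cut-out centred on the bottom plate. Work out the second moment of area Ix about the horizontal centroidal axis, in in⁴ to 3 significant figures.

Decompose the section into non-overlapping parts with the origin at the bottom-left of its bounding rectangle.
Bottom plate: 4.8 × 0.95, A = 4.56 in², y = 0.475 in, Ī = 0.34295 in⁴.
Web plate: 0.5 × 7.6, A = 3.8 in², y = 4.75 in, Ī = 18.291 in⁴.
Top plate: 2.4 × 0.7, A = 1.68 in², y = 8.9 in, Ī = 0.0686 in⁴.
Hole (subtracted): ⌀0.55, A = 0.23758 in², y = 0.475 in, Ī = 0.0044918 in⁴.
Centroid: ȳ = ΣA·y / ΣA = 3.5762 in.
Transfer each piece to the horizontal centroidal axis using Ī + A·d² with d = y − 3.5762:
  bottom plate: d = -3.1012 in → contributes +44.198 in⁴
  web plate: d = 1.1738 in → contributes +23.527 in⁴
  top plate: d = 5.3238 in → contributes +47.685 in⁴
  hole: d = -3.1012 in → contributes −2.2894 in⁴
Total I = 113.12 in⁴.

Ix ≈ 113 in⁴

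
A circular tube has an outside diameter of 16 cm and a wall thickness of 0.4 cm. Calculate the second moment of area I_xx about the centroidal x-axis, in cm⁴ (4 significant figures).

I_xx ≈ 596.7 cm⁴

Break the section into simple shapes (no overlaps), measuring from the bottom-left corner of the bounding box.
Outer circle: ⌀16, A = 201.062 cm², y = 8 cm, Ī = 3216.99 cm⁴.
Bore (subtracted): ⌀15.2, A = 181.458 cm², y = 8 cm, Ī = 2620.26 cm⁴.
By symmetry the centroid is at mid-height, ȳ = 8 cm.
All pieces are centred on the centroidal x-axis, so I = ΣĪ (holes subtracted) = 596.732 cm⁴.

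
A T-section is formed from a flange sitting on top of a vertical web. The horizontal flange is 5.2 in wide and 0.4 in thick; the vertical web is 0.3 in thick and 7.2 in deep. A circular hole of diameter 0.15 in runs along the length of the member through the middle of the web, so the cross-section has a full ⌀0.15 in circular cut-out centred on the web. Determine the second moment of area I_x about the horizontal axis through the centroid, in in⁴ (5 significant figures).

Treat the section as a set of non-overlapping primitives; coordinates are from the bounding-box lower-left.
Flange: 5.2 × 0.4, A = 2.08 in², y = 7.4 in, Ī = 0.02773333 in⁴.
Web: 0.3 × 7.2, A = 2.16 in², y = 3.6 in, Ī = 9.3312 in⁴.
Hole (subtracted): ⌀0.15, A = 0.01767146 in², y = 3.6 in, Ī = 0.00002485049 in⁴.
Centroid: ȳ = ΣA·y / ΣA = 5.471953 in.
Transfer each piece to the horizontal axis through the centroid using Ī + A·d² with d = y − 5.471953:
  flange: d = 1.928047 in → contributes +7.759854 in⁴
  web: d = -1.871953 in → contributes +16.90029 in⁴
  hole: d = -1.871953 in → contributes −0.06194931 in⁴
Total I = 24.59819 in⁴.

I_x ≈ 24.598 in⁴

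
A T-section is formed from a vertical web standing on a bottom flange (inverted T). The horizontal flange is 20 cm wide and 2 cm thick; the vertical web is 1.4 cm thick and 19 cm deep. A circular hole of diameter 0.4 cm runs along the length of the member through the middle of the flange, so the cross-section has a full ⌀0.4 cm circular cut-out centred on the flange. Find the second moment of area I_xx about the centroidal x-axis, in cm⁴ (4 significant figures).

I_xx ≈ 2573 cm⁴

Decompose the section into non-overlapping parts with the origin at the bottom-left of its bounding rectangle.
Flange: 20 × 2, A = 40 cm², y = 1 cm, Ī = 13.3333 cm⁴.
Web: 1.4 × 19, A = 26.6 cm², y = 11.5 cm, Ī = 800.217 cm⁴.
Hole (subtracted): ⌀0.4, A = 0.125664 cm², y = 1 cm, Ī = 0.00125664 cm⁴.
Centroid: ȳ = ΣA·y / ΣA = 5.20162 cm.
Transfer each piece to the centroidal x-axis using Ī + A·d² with d = y − 5.20162:
  flange: d = -4.20162 cm → contributes +719.478 cm⁴
  web: d = 6.29838 cm → contributes +1855.43 cm⁴
  hole: d = -4.20162 cm → contributes −2.21968 cm⁴
Total I = 2572.69 cm⁴.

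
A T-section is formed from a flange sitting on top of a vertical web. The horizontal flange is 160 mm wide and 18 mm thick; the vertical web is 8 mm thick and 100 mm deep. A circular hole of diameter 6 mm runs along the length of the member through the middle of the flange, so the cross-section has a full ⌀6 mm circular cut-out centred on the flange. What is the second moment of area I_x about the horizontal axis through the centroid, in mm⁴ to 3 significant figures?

I_x ≈ 2.92 × 10⁶ mm⁴

Break the section into simple shapes (no overlaps), measuring from the bottom-left corner of the bounding box.
Flange: 160 × 18, A = 2 880 mm², y = 109 mm, Ī = 77 760 mm⁴.
Web: 8 × 100, A = 800 mm², y = 50 mm, Ī = 666 667 mm⁴.
Hole (subtracted): ⌀6, A = 28.274 mm², y = 109 mm, Ī = 63.617 mm⁴.
Centroid: ȳ = ΣA·y / ΣA = 96.075 mm.
Transfer each piece to the horizontal axis through the centroid using Ī + A·d² with d = y − 96.075:
  flange: d = 12.925 mm → contributes +558 910 mm⁴
  web: d = -46.075 mm → contributes +2 364 962 mm⁴
  hole: d = 12.925 mm → contributes −4787.3 mm⁴
Total I = 2 919 084 mm⁴.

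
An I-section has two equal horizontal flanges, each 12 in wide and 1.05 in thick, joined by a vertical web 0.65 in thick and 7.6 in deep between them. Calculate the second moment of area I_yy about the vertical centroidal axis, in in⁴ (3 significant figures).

I_yy ≈ 303 in⁴

Split into non-overlapping primitives; take the origin at the lower-left of the bounding box.
Bottom flange: 12 × 1.05, A = 12.6 in², x = 6 in, Ī = 151.2 in⁴.
Web: 0.65 × 7.6, A = 4.94 in², x = 6 in, Ī = 0.17393 in⁴.
Top flange: 12 × 1.05, A = 12.6 in², x = 6 in, Ī = 151.2 in⁴.
By symmetry the centroid is at mid-width, x̄ = 6 in.
All pieces are centred on the vertical centroidal axis, so I = ΣĪ = 302.57 in⁴.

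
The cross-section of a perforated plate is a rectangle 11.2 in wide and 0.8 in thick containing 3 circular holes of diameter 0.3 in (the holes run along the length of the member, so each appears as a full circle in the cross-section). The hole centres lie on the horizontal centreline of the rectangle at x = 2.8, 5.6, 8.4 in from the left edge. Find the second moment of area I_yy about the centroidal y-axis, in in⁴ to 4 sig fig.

I_yy ≈ 92.55 in⁴

Break the section into simple shapes (no overlaps), measuring from the bottom-left corner of the bounding box.
Plate: 11.2 × 0.8, A = 8.96 in², x = 5.6 in, Ī = 93.6619 in⁴.
Hole 1 (subtracted): ⌀0.3, A = 0.0706858 in², x = 2.8 in, Ī = 0.000397608 in⁴.
Hole 2 (subtracted): ⌀0.3, A = 0.0706858 in², x = 5.6 in, Ī = 0.000397608 in⁴.
Hole 3 (subtracted): ⌀0.3, A = 0.0706858 in², x = 8.4 in, Ī = 0.000397608 in⁴.
By symmetry the centroid is at mid-width, x̄ = 5.6 in.
Transfer each piece to the centroidal y-axis using Ī + A·d² with d = x − 5.6:
  plate: d = 0 in → contributes +93.6619 in⁴
  hole 1: d = -2.8 in → contributes −0.554575 in⁴
  hole 2: d = 0 in → contributes −0.000397608 in⁴
  hole 3: d = 2.8 in → contributes −0.554575 in⁴
Total I = 92.5523 in⁴.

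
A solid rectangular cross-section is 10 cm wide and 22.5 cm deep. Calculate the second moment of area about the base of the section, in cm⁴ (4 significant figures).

I_base ≈ 3.797 × 10⁴ cm⁴

The section: 10 × 22.5, A = 225 cm², y = 11.25 cm, Ī = 9492.19 cm⁴.
Transfer it to the bottom edge using Ī + A·d² with d = y − 0:
  the section: d = 11.25 cm → contributes +37968.8 cm⁴
Total I = 37968.8 cm⁴.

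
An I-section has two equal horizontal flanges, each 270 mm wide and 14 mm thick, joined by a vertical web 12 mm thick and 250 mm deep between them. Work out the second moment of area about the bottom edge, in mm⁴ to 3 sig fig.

I_base ≈ 3.52 × 10⁸ mm⁴

Split into non-overlapping primitives; take the origin at the lower-left of the bounding box.
Bottom flange: 270 × 14, A = 3 780 mm², y = 7 mm, Ī = 61 740 mm⁴.
Web: 12 × 250, A = 3 000 mm², y = 139 mm, Ī = 15 625 000 mm⁴.
Top flange: 270 × 14, A = 3 780 mm², y = 271 mm, Ī = 61 740 mm⁴.
Transfer each piece to a horizontal axis along the bottom face using Ī + A·d² with d = y − 0:
  bottom flange: d = 7 mm → contributes +246 960 mm⁴
  web: d = 139 mm → contributes +73 588 000 mm⁴
  top flange: d = 271 mm → contributes +277 668 720 mm⁴
Total I = 351 503 680 mm⁴.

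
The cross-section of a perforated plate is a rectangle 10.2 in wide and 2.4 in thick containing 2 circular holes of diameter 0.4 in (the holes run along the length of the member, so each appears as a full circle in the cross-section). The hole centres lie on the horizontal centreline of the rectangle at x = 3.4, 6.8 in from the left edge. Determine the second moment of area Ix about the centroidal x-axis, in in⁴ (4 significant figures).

Break the section into simple shapes (no overlaps), measuring from the bottom-left corner of the bounding box.
Plate: 10.2 × 2.4, A = 24.48 in², y = 1.2 in, Ī = 11.7504 in⁴.
Hole 1 (subtracted): ⌀0.4, A = 0.125664 in², y = 1.2 in, Ī = 0.00125664 in⁴.
Hole 2 (subtracted): ⌀0.4, A = 0.125664 in², y = 1.2 in, Ī = 0.00125664 in⁴.
By symmetry the centroid is at mid-height, ȳ = 1.2 in.
All pieces are centred on the centroidal x-axis, so I = ΣĪ (holes subtracted) = 11.7479 in⁴.

Ix ≈ 11.75 in⁴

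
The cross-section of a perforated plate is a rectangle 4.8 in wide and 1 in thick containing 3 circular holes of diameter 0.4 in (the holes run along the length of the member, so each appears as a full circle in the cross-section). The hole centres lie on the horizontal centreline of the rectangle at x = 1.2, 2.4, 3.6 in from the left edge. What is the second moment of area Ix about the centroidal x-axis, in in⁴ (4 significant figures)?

Ix ≈ 0.3962 in⁴

Decompose the section into non-overlapping parts with the origin at the bottom-left of its bounding rectangle.
Plate: 4.8 × 1, A = 4.8 in², y = 0.5 in, Ī = 0.4 in⁴.
Hole 1 (subtracted): ⌀0.4, A = 0.125664 in², y = 0.5 in, Ī = 0.00125664 in⁴.
Hole 2 (subtracted): ⌀0.4, A = 0.125664 in², y = 0.5 in, Ī = 0.00125664 in⁴.
Hole 3 (subtracted): ⌀0.4, A = 0.125664 in², y = 0.5 in, Ī = 0.00125664 in⁴.
By symmetry the centroid is at mid-height, ȳ = 0.5 in.
All pieces are centred on the centroidal x-axis, so I = ΣĪ (holes subtracted) = 0.39623 in⁴.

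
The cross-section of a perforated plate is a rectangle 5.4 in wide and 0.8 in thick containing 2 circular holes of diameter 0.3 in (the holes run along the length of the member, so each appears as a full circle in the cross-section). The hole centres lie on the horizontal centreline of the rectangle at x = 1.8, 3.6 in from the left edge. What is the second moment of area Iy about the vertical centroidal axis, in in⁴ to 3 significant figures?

Iy ≈ 10.4 in⁴

Break the section into simple shapes (no overlaps), measuring from the bottom-left corner of the bounding box.
Plate: 5.4 × 0.8, A = 4.32 in², x = 2.7 in, Ī = 10.498 in⁴.
Hole 1 (subtracted): ⌀0.3, A = 0.070686 in², x = 1.8 in, Ī = 0.00039761 in⁴.
Hole 2 (subtracted): ⌀0.3, A = 0.070686 in², x = 3.6 in, Ī = 0.00039761 in⁴.
By symmetry the centroid is at mid-width, x̄ = 2.7 in.
Transfer each piece to the vertical centroidal axis using Ī + A·d² with d = x − 2.7:
  plate: d = 0 in → contributes +10.498 in⁴
  hole 1: d = -0.9 in → contributes −0.057653 in⁴
  hole 2: d = 0.9 in → contributes −0.057653 in⁴
Total I = 10.382 in⁴.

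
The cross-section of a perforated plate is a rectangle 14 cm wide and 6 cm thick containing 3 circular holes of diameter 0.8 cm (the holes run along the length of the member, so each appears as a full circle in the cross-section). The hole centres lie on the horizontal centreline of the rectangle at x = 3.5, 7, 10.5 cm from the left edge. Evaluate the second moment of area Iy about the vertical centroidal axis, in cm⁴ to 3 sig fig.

Iy ≈ 1360 cm⁴

Split into non-overlapping primitives; take the origin at the lower-left of the bounding box.
Plate: 14 × 6, A = 84 cm², x = 7 cm, Ī = 1 372 cm⁴.
Hole 1 (subtracted): ⌀0.8, A = 0.50265 cm², x = 3.5 cm, Ī = 0.020106 cm⁴.
Hole 2 (subtracted): ⌀0.8, A = 0.50265 cm², x = 7 cm, Ī = 0.020106 cm⁴.
Hole 3 (subtracted): ⌀0.8, A = 0.50265 cm², x = 10.5 cm, Ī = 0.020106 cm⁴.
By symmetry the centroid is at mid-width, x̄ = 7 cm.
Transfer each piece to the vertical centroidal axis using Ī + A·d² with d = x − 7:
  plate: d = 0 cm → contributes +1 372 cm⁴
  hole 1: d = -3.5 cm → contributes −6.1776 cm⁴
  hole 2: d = 0 cm → contributes −0.020106 cm⁴
  hole 3: d = 3.5 cm → contributes −6.1776 cm⁴
Total I = 1359.6 cm⁴.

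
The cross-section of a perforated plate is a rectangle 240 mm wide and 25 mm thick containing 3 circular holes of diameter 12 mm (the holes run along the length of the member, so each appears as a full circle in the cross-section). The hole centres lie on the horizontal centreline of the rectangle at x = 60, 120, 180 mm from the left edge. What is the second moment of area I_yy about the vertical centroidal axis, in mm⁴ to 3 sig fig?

I_yy ≈ 2.80 × 10⁷ mm⁴

Break the section into simple shapes (no overlaps), measuring from the bottom-left corner of the bounding box.
Plate: 240 × 25, A = 6 000 mm², x = 120 mm, Ī = 28 800 000 mm⁴.
Hole 1 (subtracted): ⌀12, A = 113.1 mm², x = 60 mm, Ī = 1017.9 mm⁴.
Hole 2 (subtracted): ⌀12, A = 113.1 mm², x = 120 mm, Ī = 1017.9 mm⁴.
Hole 3 (subtracted): ⌀12, A = 113.1 mm², x = 180 mm, Ī = 1017.9 mm⁴.
By symmetry the centroid is at mid-width, x̄ = 120 mm.
Transfer each piece to the vertical centroidal axis using Ī + A·d² with d = x − 120:
  plate: d = 0 mm → contributes +28 800 000 mm⁴
  hole 1: d = -60 mm → contributes −408 168 mm⁴
  hole 2: d = 0 mm → contributes −1017.9 mm⁴
  hole 3: d = 60 mm → contributes −408 168 mm⁴
Total I = 27 982 646 mm⁴.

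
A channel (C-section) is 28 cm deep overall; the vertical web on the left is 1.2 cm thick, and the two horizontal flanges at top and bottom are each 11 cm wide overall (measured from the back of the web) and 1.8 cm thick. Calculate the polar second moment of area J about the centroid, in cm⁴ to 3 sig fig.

J ≈ 9070 cm⁴

Split into non-overlapping primitives; take the origin at the lower-left of the bounding box.
Web: 1.2 × 28, A = 33.6 cm², y = 14 cm, Ī = 2195.2 cm⁴.
Top flange (beyond web): 9.8 × 1.8, A = 17.64 cm², y = 27.1 cm, Ī = 4.7628 cm⁴.
Bottom flange (beyond web): 9.8 × 1.8, A = 17.64 cm², y = 0.9 cm, Ī = 4.7628 cm⁴.
By symmetry the centroid is at mid-height, ȳ = 14 cm.
Transfer each piece to the centroidal x-axis using Ī + A·d² with d = y − 14:
  web: d = 0 cm → contributes +2195.2 cm⁴
  top flange (beyond web): d = 13.1 cm → contributes +3 032 cm⁴
  bottom flange (beyond web): d = -13.1 cm → contributes +3 032 cm⁴
Total I = 8259.1 cm⁴.
For the y-axis: x̄ = 3.4171 cm.
Repeating about the centroidal y-axis gives I_y = 806.98 cm⁴.
Polar second moment: J = I_x + I_y = 9066.1 cm⁴.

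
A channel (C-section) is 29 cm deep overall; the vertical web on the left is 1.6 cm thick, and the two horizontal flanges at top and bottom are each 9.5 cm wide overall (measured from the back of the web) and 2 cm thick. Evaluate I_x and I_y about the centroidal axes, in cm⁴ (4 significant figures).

I_x ≈ 9022 cm⁴, I_y ≈ 598.4 cm⁴

Split into non-overlapping primitives; take the origin at the lower-left of the bounding box.
Web: 1.6 × 29, A = 46.4 cm², y = 14.5 cm, Ī = 3251.87 cm⁴.
Top flange (beyond web): 7.9 × 2, A = 15.8 cm², y = 28 cm, Ī = 5.26667 cm⁴.
Bottom flange (beyond web): 7.9 × 2, A = 15.8 cm², y = 1 cm, Ī = 5.26667 cm⁴.
By symmetry the centroid is at mid-height, ȳ = 14.5 cm.
Transfer each piece to the centroidal x-axis using Ī + A·d² with d = y − 14.5:
  web: d = 0 cm → contributes +3251.87 cm⁴
  top flange (beyond web): d = 13.5 cm → contributes +2884.82 cm⁴
  bottom flange (beyond web): d = -13.5 cm → contributes +2884.82 cm⁴
Total I = 9021.5 cm⁴.
For the y-axis: x̄ = 2.72436 cm.
Repeating about the centroidal y-axis gives I_y = 598.374 cm⁴.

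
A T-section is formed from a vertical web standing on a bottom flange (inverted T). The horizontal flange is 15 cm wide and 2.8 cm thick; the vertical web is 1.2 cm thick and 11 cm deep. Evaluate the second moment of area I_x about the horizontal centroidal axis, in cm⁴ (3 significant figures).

I_x ≈ 639 cm⁴

Break the section into simple shapes (no overlaps), measuring from the bottom-left corner of the bounding box.
Flange: 15 × 2.8, A = 42 cm², y = 1.4 cm, Ī = 27.44 cm⁴.
Web: 1.2 × 11, A = 13.2 cm², y = 8.3 cm, Ī = 133.1 cm⁴.
Centroid: ȳ = ΣA·y / ΣA = 3.05 cm.
Transfer each piece to the horizontal centroidal axis using Ī + A·d² with d = y − 3.05:
  flange: d = -1.65 cm → contributes +141.79 cm⁴
  web: d = 5.25 cm → contributes +496.93 cm⁴
Total I = 638.71 cm⁴.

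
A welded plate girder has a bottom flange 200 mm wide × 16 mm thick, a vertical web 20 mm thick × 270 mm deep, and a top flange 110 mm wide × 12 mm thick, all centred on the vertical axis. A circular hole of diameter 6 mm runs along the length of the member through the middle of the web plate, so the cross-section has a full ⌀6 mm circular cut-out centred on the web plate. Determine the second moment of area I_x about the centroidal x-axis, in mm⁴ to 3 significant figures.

I_x ≈ 1.17 × 10⁸ mm⁴

Treat the section as a set of non-overlapping primitives; coordinates are from the bounding-box lower-left.
Bottom plate: 200 × 16, A = 3 200 mm², y = 8 mm, Ī = 68 267 mm⁴.
Web plate: 20 × 270, A = 5 400 mm², y = 151 mm, Ī = 32 805 000 mm⁴.
Top plate: 110 × 12, A = 1 320 mm², y = 292 mm, Ī = 15 840 mm⁴.
Hole (subtracted): ⌀6, A = 28.274 mm², y = 151 mm, Ī = 63.617 mm⁴.
Centroid: ȳ = ΣA·y / ΣA = 123.55 mm.
Transfer each piece to the centroidal x-axis using Ī + A·d² with d = y − 123.55:
  bottom plate: d = -115.55 mm → contributes +42 797 614 mm⁴
  web plate: d = 27.445 mm → contributes +36 872 479 mm⁴
  top plate: d = 168.45 mm → contributes +37 469 219 mm⁴
  hole: d = 27.445 mm → contributes −21 361 mm⁴
Total I = 117 117 951 mm⁴.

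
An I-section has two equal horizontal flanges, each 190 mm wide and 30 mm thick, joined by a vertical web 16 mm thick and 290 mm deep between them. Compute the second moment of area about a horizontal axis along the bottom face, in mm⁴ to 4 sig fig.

Decompose the section into non-overlapping parts with the origin at the bottom-left of its bounding rectangle.
Bottom flange: 190 × 30, A = 5 700 mm², y = 15 mm, Ī = 427 500 mm⁴.
Web: 16 × 290, A = 4 640 mm², y = 175 mm, Ī = 32 518 667 mm⁴.
Top flange: 190 × 30, A = 5 700 mm², y = 335 mm, Ī = 427 500 mm⁴.
Transfer each piece to a horizontal axis along the bottom face using Ī + A·d² with d = y − 0:
  bottom flange: d = 15 mm → contributes +1 710 000 mm⁴
  web: d = 175 mm → contributes +174 618 667 mm⁴
  top flange: d = 335 mm → contributes +640 110 000 mm⁴
Total I = 816 438 667 mm⁴.

I_base ≈ 8.164 × 10⁸ mm⁴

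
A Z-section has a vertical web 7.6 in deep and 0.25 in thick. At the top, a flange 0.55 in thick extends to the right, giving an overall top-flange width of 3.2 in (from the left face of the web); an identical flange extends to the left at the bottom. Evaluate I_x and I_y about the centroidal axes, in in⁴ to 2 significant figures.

Break the section into simple shapes (no overlaps), measuring from the bottom-left corner of the bounding box.
Web: 0.25 × 7.6, A = 1.9 in², y = 3.8 in, Ī = 9.145 in⁴.
Top flange (beyond web): 2.95 × 0.55, A = 1.623 in², y = 7.325 in, Ī = 0.0409 in⁴.
Bottom flange (beyond web): 2.95 × 0.55, A = 1.623 in², y = 0.275 in, Ī = 0.0409 in⁴.
Centroid: ȳ = ΣA·y / ΣA = 3.8 in.
Transfer each piece to the centroidal x-axis using Ī + A·d² with d = y − 3.8:
  web: d = 0 in → contributes +9.145 in⁴
  top flange (beyond web): d = 3.525 in → contributes +20.2 in⁴
  bottom flange (beyond web): d = -3.525 in → contributes +20.2 in⁴
Total I = 49.55 in⁴.
For the y-axis: x̄ = 3.075 in.
Repeating about the centroidal y-axis gives I_y = 10.67 in⁴.

I_x ≈ 50 in⁴, I_y ≈ 11 in⁴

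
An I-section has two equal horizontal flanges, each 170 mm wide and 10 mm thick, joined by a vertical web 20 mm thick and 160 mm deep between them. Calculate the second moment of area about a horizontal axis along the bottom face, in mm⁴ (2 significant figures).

Split into non-overlapping primitives; take the origin at the lower-left of the bounding box.
Bottom flange: 170 × 10, A = 1 700 mm², y = 5 mm, Ī = 14 167 mm⁴.
Web: 20 × 160, A = 3 200 mm², y = 90 mm, Ī = 6 826 667 mm⁴.
Top flange: 170 × 10, A = 1 700 mm², y = 175 mm, Ī = 14 167 mm⁴.
Transfer each piece to the bottom edge using Ī + A·d² with d = y − 0:
  bottom flange: d = 5 mm → contributes +56 667 mm⁴
  web: d = 90 mm → contributes +32 746 667 mm⁴
  top flange: d = 175 mm → contributes +52 076 667 mm⁴
Total I = 84 880 000 mm⁴.

I_base ≈ 8.5 × 10⁷ mm⁴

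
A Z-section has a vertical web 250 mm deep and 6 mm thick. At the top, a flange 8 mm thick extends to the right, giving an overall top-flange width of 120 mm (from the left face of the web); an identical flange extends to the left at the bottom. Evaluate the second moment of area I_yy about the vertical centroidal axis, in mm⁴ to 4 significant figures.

Decompose the section into non-overlapping parts with the origin at the bottom-left of its bounding rectangle.
Web: 6 × 250, A = 1 500 mm², x = 117 mm, Ī = 4 500 mm⁴.
Top flange (beyond web): 114 × 8, A = 912 mm², x = 177 mm, Ī = 987 696 mm⁴.
Bottom flange (beyond web): 114 × 8, A = 912 mm², x = 57 mm, Ī = 987 696 mm⁴.
Centroid: x̄ = ΣA·x / ΣA = 117 mm.
Transfer each piece to the vertical centroidal axis using Ī + A·d² with d = x − 117:
  web: d = 0 mm → contributes +4 500 mm⁴
  top flange (beyond web): d = 60 mm → contributes +4 270 896 mm⁴
  bottom flange (beyond web): d = -60 mm → contributes +4 270 896 mm⁴
Total I = 8 546 292 mm⁴.

I_yy ≈ 8.546 × 10⁶ mm⁴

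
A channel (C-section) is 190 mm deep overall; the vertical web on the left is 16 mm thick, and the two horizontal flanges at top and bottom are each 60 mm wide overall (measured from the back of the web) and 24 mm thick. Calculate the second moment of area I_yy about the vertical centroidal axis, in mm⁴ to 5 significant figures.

Treat the section as a set of non-overlapping primitives; coordinates are from the bounding-box lower-left.
Web: 16 × 190, A = 3 040 mm², x = 8 mm, Ī = 64853.33 mm⁴.
Top flange (beyond web): 44 × 24, A = 1 056 mm², x = 38 mm, Ī = 170 368 mm⁴.
Bottom flange (beyond web): 44 × 24, A = 1 056 mm², x = 38 mm, Ī = 170 368 mm⁴.
Centroid: x̄ = ΣA·x / ΣA = 20.29814 mm.
Transfer each piece to the vertical centroidal axis using Ī + A·d² with d = x − 20.29814:
  web: d = -12.29814 mm → contributes +524635.6 mm⁴
  top flange (beyond web): d = 17.70186 mm → contributes +501271.9 mm⁴
  bottom flange (beyond web): d = 17.70186 mm → contributes +501271.9 mm⁴
Total I = 1 527 179 mm⁴.

I_yy ≈ 1.5272 × 10⁶ mm⁴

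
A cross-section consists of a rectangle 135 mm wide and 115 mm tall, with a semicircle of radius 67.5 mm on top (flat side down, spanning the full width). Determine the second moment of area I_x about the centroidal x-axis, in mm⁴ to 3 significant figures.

Split into non-overlapping primitives; take the origin at the lower-left of the bounding box.
Rectangular body: 135 × 115, A = 15 525 mm², y = 57.5 mm, Ī = 17 109 844 mm⁴.
Semicircular cap: semicircle r = 67.5, A = 7156.9 mm², y = 143.65 mm, Ī = 2 278 490 mm⁴.
Centroid: ȳ = ΣA·y / ΣA = 84.683 mm.
Transfer each piece to the centroidal x-axis using Ī + A·d² with d = y − 84.683:
  rectangular body: d = -27.183 mm → contributes +28 581 215 mm⁴
  semicircular cap: d = 58.965 mm → contributes +27 162 451 mm⁴
Total I = 55 743 665 mm⁴.

I_x ≈ 5.57 × 10⁷ mm⁴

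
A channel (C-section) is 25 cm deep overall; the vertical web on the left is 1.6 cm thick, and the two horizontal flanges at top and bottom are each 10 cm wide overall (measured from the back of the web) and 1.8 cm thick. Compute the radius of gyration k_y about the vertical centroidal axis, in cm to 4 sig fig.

Decompose the section into non-overlapping parts with the origin at the bottom-left of its bounding rectangle.
Web: 1.6 × 25, A = 40 cm², x = 0.8 cm, Ī = 8.53333 cm⁴.
Top flange (beyond web): 8.4 × 1.8, A = 15.12 cm², x = 5.8 cm, Ī = 88.9056 cm⁴.
Bottom flange (beyond web): 8.4 × 1.8, A = 15.12 cm², x = 5.8 cm, Ī = 88.9056 cm⁴.
Centroid: x̄ = ΣA·x / ΣA = 2.95262 cm.
Transfer each piece to the vertical centroidal axis using Ī + A·d² with d = x − 2.95262:
  web: d = -2.15262 cm → contributes +193.884 cm⁴
  top flange (beyond web): d = 2.84738 cm → contributes +211.492 cm⁴
  bottom flange (beyond web): d = 2.84738 cm → contributes +211.492 cm⁴
Total I = 616.868 cm⁴.
Radius of gyration: k = √(I/A) = √(616.868 / 70.24) = 2.96349 cm.

k_y ≈ 2.963 cm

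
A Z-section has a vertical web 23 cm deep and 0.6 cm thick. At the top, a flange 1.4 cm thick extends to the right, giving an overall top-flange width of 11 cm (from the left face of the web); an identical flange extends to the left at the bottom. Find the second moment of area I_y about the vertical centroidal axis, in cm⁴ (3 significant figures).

Break the section into simple shapes (no overlaps), measuring from the bottom-left corner of the bounding box.
Web: 0.6 × 23, A = 13.8 cm², x = 10.7 cm, Ī = 0.414 cm⁴.
Top flange (beyond web): 10.4 × 1.4, A = 14.56 cm², x = 16.2 cm, Ī = 131.23 cm⁴.
Bottom flange (beyond web): 10.4 × 1.4, A = 14.56 cm², x = 5.2 cm, Ī = 131.23 cm⁴.
Centroid: x̄ = ΣA·x / ΣA = 10.7 cm.
Transfer each piece to the vertical centroidal axis using Ī + A·d² with d = x − 10.7:
  web: d = 0 cm → contributes +0.414 cm⁴
  top flange (beyond web): d = 5.5 cm → contributes +571.67 cm⁴
  bottom flange (beyond web): d = -5.5 cm → contributes +571.67 cm⁴
Total I = 1143.8 cm⁴.

I_y ≈ 1140 cm⁴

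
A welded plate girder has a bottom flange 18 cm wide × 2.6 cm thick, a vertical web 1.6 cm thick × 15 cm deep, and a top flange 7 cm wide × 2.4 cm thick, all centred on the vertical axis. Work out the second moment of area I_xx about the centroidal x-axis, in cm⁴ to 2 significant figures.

Treat the section as a set of non-overlapping primitives; coordinates are from the bounding-box lower-left.
Bottom plate: 18 × 2.6, A = 46.8 cm², y = 1.3 cm, Ī = 26.36 cm⁴.
Web plate: 1.6 × 15, A = 24 cm², y = 10.1 cm, Ī = 450 cm⁴.
Top plate: 7 × 2.4, A = 16.8 cm², y = 18.8 cm, Ī = 8.064 cm⁴.
Centroid: ȳ = ΣA·y / ΣA = 7.067 cm.
Transfer each piece to the centroidal x-axis using Ī + A·d² with d = y − 7.067:
  bottom plate: d = -5.767 cm → contributes +1 583 cm⁴
  web plate: d = 3.033 cm → contributes +670.8 cm⁴
  top plate: d = 11.73 cm → contributes +2 321 cm⁴
Total I = 4 574 cm⁴.

I_xx ≈ 4600 cm⁴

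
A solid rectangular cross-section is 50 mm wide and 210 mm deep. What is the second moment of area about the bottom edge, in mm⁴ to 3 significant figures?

I_base ≈ 1.54 × 10⁸ mm⁴

The section: 50 × 210, A = 10 500 mm², y = 105 mm, Ī = 38 587 500 mm⁴.
Transfer it to the base of the section using Ī + A·d² with d = y − 0:
  the section: d = 105 mm → contributes +154 350 000 mm⁴
Total I = 154 350 000 mm⁴.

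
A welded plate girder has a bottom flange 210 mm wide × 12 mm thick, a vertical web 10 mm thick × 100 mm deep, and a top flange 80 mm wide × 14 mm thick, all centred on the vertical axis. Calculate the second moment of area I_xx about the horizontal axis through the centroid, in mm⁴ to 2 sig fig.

I_xx ≈ 1.1 × 10⁷ mm⁴

Split into non-overlapping primitives; take the origin at the lower-left of the bounding box.
Bottom plate: 210 × 12, A = 2 520 mm², y = 6 mm, Ī = 30 240 mm⁴.
Web plate: 10 × 100, A = 1 000 mm², y = 62 mm, Ī = 833 333 mm⁴.
Top plate: 80 × 14, A = 1 120 mm², y = 119 mm, Ī = 18 293 mm⁴.
Centroid: ȳ = ΣA·y / ΣA = 45.34 mm.
Transfer each piece to the horizontal axis through the centroid using Ī + A·d² with d = y − 45.34:
  bottom plate: d = -39.34 mm → contributes +3 931 239 mm⁴
  web plate: d = 16.66 mm → contributes +1 110 728 mm⁴
  top plate: d = 73.66 mm → contributes +6 094 388 mm⁴
Total I = 11 136 355 mm⁴.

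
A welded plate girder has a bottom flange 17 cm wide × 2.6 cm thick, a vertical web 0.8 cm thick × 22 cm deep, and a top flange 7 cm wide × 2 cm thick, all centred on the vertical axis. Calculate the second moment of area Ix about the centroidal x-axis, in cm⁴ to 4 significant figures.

Ix ≈ 7581 cm⁴

Treat the section as a set of non-overlapping primitives; coordinates are from the bounding-box lower-left.
Bottom plate: 17 × 2.6, A = 44.2 cm², y = 1.3 cm, Ī = 24.8993 cm⁴.
Web plate: 0.8 × 22, A = 17.6 cm², y = 13.6 cm, Ī = 709.867 cm⁴.
Top plate: 7 × 2, A = 14 cm², y = 25.6 cm, Ī = 4.66667 cm⁴.
Centroid: ȳ = ΣA·y / ΣA = 8.64406 cm.
Transfer each piece to the centroidal x-axis using Ī + A·d² with d = y − 8.64406:
  bottom plate: d = -7.34406 cm → contributes +2408.84 cm⁴
  web plate: d = 4.95594 cm → contributes +1142.15 cm⁴
  top plate: d = 16.9559 cm → contributes +4029.72 cm⁴
Total I = 7580.7 cm⁴.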